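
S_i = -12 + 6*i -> [-12, -6, 0, 6, 12]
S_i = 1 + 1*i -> [1, 2, 3, 4, 5]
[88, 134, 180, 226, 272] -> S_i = 88 + 46*i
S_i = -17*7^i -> [-17, -119, -833, -5831, -40817]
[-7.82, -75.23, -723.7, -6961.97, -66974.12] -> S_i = -7.82*9.62^i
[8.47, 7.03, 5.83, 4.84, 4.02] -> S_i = 8.47*0.83^i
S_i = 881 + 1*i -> [881, 882, 883, 884, 885]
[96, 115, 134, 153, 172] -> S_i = 96 + 19*i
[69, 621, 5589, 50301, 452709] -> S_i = 69*9^i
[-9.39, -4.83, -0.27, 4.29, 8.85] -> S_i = -9.39 + 4.56*i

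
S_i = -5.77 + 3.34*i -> [-5.77, -2.43, 0.91, 4.25, 7.59]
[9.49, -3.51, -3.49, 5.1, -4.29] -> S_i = Random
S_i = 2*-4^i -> [2, -8, 32, -128, 512]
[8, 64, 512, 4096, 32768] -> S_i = 8*8^i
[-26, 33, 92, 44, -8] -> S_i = Random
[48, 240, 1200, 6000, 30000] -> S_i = 48*5^i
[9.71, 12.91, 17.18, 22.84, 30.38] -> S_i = 9.71*1.33^i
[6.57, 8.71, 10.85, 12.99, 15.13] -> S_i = 6.57 + 2.14*i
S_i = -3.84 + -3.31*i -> [-3.84, -7.15, -10.46, -13.77, -17.08]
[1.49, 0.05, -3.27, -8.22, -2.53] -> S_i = Random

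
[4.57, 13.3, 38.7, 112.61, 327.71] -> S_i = 4.57*2.91^i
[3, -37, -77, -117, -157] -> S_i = 3 + -40*i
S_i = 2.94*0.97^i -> [2.94, 2.85, 2.77, 2.68, 2.6]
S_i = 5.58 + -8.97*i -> [5.58, -3.39, -12.36, -21.33, -30.3]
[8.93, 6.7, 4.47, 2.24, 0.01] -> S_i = 8.93 + -2.23*i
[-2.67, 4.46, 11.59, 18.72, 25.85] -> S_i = -2.67 + 7.13*i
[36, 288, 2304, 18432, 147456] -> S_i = 36*8^i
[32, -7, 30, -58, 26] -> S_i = Random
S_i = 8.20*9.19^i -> [8.2, 75.36, 692.54, 6364.44, 58489.23]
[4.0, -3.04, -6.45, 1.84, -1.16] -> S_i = Random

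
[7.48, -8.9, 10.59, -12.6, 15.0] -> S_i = 7.48*(-1.19)^i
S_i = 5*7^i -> [5, 35, 245, 1715, 12005]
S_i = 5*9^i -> [5, 45, 405, 3645, 32805]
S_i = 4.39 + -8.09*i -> [4.39, -3.7, -11.79, -19.88, -27.97]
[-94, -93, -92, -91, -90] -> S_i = -94 + 1*i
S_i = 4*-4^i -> [4, -16, 64, -256, 1024]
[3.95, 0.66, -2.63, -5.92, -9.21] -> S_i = 3.95 + -3.29*i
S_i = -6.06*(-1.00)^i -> [-6.06, 6.06, -6.06, 6.06, -6.06]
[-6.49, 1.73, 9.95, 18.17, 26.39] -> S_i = -6.49 + 8.22*i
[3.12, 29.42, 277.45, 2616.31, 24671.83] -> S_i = 3.12*9.43^i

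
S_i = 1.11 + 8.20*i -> [1.11, 9.31, 17.51, 25.71, 33.91]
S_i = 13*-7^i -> [13, -91, 637, -4459, 31213]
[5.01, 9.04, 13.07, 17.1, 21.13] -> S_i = 5.01 + 4.03*i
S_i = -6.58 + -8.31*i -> [-6.58, -14.89, -23.2, -31.51, -39.82]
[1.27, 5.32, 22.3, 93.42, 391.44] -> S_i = 1.27*4.19^i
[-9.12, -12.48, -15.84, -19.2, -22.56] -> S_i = -9.12 + -3.36*i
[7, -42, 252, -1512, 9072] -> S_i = 7*-6^i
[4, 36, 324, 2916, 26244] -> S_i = 4*9^i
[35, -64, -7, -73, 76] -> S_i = Random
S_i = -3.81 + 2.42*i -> [-3.81, -1.39, 1.03, 3.45, 5.87]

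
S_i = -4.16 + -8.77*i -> [-4.16, -12.93, -21.7, -30.47, -39.24]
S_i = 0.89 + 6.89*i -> [0.89, 7.78, 14.67, 21.56, 28.45]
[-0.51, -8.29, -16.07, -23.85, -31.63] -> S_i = -0.51 + -7.78*i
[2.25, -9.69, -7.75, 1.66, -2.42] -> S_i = Random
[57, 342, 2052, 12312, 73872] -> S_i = 57*6^i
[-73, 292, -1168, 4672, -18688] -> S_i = -73*-4^i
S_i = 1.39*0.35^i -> [1.39, 0.49, 0.17, 0.06, 0.02]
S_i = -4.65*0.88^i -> [-4.65, -4.09, -3.6, -3.17, -2.79]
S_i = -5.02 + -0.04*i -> [-5.02, -5.06, -5.1, -5.14, -5.18]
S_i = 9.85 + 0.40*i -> [9.85, 10.25, 10.65, 11.05, 11.45]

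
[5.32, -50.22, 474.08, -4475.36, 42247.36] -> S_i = 5.32*(-9.44)^i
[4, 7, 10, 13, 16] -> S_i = 4 + 3*i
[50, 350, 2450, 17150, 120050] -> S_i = 50*7^i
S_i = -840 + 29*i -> [-840, -811, -782, -753, -724]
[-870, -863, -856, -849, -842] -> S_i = -870 + 7*i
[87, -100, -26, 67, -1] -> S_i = Random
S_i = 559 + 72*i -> [559, 631, 703, 775, 847]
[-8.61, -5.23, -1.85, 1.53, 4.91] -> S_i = -8.61 + 3.38*i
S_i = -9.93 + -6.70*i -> [-9.93, -16.63, -23.33, -30.03, -36.73]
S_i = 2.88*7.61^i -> [2.88, 21.92, 166.79, 1269.25, 9658.98]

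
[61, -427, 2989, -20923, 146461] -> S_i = 61*-7^i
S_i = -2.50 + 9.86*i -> [-2.5, 7.36, 17.22, 27.08, 36.94]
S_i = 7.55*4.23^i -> [7.55, 31.94, 135.09, 571.44, 2417.18]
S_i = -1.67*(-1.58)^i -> [-1.67, 2.64, -4.17, 6.59, -10.41]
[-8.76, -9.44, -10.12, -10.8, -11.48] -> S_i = -8.76 + -0.68*i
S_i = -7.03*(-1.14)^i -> [-7.03, 8.01, -9.14, 10.42, -11.87]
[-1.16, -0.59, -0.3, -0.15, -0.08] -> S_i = -1.16*0.51^i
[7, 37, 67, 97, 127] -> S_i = 7 + 30*i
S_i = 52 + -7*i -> [52, 45, 38, 31, 24]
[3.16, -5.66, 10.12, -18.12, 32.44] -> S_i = 3.16*(-1.79)^i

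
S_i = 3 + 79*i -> [3, 82, 161, 240, 319]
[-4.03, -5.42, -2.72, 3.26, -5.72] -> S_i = Random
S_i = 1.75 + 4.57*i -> [1.75, 6.32, 10.89, 15.46, 20.03]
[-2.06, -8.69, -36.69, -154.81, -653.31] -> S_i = -2.06*4.22^i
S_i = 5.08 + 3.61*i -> [5.08, 8.69, 12.3, 15.91, 19.52]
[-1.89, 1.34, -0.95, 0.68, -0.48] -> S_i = -1.89*(-0.71)^i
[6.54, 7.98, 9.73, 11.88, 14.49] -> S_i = 6.54*1.22^i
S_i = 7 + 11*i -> [7, 18, 29, 40, 51]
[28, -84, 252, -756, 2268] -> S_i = 28*-3^i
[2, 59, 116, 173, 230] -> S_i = 2 + 57*i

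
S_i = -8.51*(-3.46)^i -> [-8.51, 29.44, -101.88, 352.5, -1219.65]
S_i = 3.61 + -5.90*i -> [3.61, -2.29, -8.19, -14.09, -19.99]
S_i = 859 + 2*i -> [859, 861, 863, 865, 867]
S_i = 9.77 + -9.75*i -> [9.77, 0.02, -9.73, -19.48, -29.23]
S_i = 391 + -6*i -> [391, 385, 379, 373, 367]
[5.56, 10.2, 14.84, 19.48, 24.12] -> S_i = 5.56 + 4.64*i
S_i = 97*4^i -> [97, 388, 1552, 6208, 24832]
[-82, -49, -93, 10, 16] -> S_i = Random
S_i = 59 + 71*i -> [59, 130, 201, 272, 343]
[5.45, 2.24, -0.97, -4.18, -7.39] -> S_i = 5.45 + -3.21*i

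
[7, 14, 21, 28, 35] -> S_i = 7 + 7*i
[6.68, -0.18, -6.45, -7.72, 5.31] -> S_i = Random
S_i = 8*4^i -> [8, 32, 128, 512, 2048]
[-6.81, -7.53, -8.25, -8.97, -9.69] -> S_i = -6.81 + -0.72*i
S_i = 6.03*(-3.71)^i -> [6.03, -22.37, 83.0, -307.92, 1142.39]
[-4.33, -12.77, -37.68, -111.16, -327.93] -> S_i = -4.33*2.95^i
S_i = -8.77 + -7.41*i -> [-8.77, -16.18, -23.59, -31.0, -38.41]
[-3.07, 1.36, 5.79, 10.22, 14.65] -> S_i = -3.07 + 4.43*i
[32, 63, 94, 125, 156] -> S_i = 32 + 31*i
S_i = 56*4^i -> [56, 224, 896, 3584, 14336]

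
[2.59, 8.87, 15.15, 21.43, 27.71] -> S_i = 2.59 + 6.28*i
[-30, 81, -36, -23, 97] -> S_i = Random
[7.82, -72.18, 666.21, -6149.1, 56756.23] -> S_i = 7.82*(-9.23)^i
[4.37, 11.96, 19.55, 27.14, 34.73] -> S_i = 4.37 + 7.59*i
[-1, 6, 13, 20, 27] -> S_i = -1 + 7*i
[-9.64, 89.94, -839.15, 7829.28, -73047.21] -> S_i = -9.64*(-9.33)^i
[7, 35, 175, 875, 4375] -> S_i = 7*5^i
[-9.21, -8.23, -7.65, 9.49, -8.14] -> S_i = Random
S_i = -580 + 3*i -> [-580, -577, -574, -571, -568]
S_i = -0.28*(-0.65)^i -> [-0.28, 0.18, -0.12, 0.08, -0.05]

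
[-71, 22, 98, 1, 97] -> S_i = Random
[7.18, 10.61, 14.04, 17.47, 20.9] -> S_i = 7.18 + 3.43*i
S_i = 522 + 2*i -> [522, 524, 526, 528, 530]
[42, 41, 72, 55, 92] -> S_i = Random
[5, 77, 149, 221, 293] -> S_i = 5 + 72*i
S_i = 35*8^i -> [35, 280, 2240, 17920, 143360]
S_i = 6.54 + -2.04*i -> [6.54, 4.5, 2.46, 0.42, -1.62]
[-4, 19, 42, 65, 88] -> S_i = -4 + 23*i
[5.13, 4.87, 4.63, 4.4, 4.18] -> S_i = 5.13*0.95^i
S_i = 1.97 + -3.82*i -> [1.97, -1.85, -5.67, -9.49, -13.31]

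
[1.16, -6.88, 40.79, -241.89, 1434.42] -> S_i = 1.16*(-5.93)^i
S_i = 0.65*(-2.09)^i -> [0.65, -1.36, 2.84, -5.93, 12.4]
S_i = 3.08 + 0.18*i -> [3.08, 3.26, 3.44, 3.62, 3.8]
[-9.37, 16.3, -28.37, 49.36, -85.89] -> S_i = -9.37*(-1.74)^i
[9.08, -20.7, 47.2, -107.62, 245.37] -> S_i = 9.08*(-2.28)^i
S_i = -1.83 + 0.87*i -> [-1.83, -0.96, -0.09, 0.78, 1.65]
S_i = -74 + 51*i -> [-74, -23, 28, 79, 130]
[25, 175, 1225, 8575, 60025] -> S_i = 25*7^i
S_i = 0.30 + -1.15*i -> [0.3, -0.85, -2.0, -3.15, -4.3]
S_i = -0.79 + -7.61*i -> [-0.79, -8.4, -16.01, -23.62, -31.23]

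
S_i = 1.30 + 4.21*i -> [1.3, 5.51, 9.72, 13.93, 18.14]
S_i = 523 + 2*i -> [523, 525, 527, 529, 531]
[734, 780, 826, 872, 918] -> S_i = 734 + 46*i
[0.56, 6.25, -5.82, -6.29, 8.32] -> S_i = Random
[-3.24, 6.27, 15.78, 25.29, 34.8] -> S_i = -3.24 + 9.51*i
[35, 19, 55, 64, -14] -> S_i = Random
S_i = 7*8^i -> [7, 56, 448, 3584, 28672]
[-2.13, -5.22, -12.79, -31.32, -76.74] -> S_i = -2.13*2.45^i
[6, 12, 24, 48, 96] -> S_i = 6*2^i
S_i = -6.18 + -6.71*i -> [-6.18, -12.89, -19.6, -26.31, -33.02]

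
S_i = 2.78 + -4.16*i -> [2.78, -1.38, -5.54, -9.7, -13.86]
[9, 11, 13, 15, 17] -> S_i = 9 + 2*i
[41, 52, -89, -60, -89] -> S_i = Random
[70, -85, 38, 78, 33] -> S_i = Random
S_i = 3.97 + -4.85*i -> [3.97, -0.88, -5.73, -10.58, -15.43]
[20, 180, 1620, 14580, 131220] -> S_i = 20*9^i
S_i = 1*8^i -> [1, 8, 64, 512, 4096]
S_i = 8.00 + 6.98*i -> [8.0, 14.98, 21.96, 28.94, 35.92]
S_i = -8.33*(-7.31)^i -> [-8.33, 60.89, -445.12, 3253.85, -23785.62]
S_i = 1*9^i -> [1, 9, 81, 729, 6561]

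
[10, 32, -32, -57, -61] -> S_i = Random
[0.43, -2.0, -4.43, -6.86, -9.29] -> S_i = 0.43 + -2.43*i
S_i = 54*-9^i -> [54, -486, 4374, -39366, 354294]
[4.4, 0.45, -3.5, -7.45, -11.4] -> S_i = 4.40 + -3.95*i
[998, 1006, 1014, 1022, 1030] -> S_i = 998 + 8*i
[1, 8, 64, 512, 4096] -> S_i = 1*8^i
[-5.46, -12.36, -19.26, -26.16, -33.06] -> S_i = -5.46 + -6.90*i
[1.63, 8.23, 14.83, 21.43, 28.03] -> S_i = 1.63 + 6.60*i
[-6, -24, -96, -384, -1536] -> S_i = -6*4^i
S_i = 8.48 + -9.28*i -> [8.48, -0.8, -10.08, -19.36, -28.64]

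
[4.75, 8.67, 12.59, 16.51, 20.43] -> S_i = 4.75 + 3.92*i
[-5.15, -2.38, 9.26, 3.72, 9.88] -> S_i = Random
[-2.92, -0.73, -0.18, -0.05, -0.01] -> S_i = -2.92*0.25^i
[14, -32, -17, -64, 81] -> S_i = Random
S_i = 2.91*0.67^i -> [2.91, 1.95, 1.31, 0.88, 0.59]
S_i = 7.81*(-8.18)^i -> [7.81, -63.89, 522.59, -4274.75, 34967.47]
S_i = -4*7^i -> [-4, -28, -196, -1372, -9604]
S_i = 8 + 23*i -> [8, 31, 54, 77, 100]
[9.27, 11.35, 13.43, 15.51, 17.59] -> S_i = 9.27 + 2.08*i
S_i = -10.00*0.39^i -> [-10.0, -3.9, -1.52, -0.59, -0.23]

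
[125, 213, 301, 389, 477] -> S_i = 125 + 88*i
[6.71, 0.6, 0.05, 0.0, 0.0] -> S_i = 6.71*0.09^i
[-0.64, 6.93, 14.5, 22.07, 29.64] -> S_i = -0.64 + 7.57*i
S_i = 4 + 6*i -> [4, 10, 16, 22, 28]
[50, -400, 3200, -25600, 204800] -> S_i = 50*-8^i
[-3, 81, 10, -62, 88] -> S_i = Random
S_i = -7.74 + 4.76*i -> [-7.74, -2.98, 1.78, 6.54, 11.3]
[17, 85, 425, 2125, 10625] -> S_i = 17*5^i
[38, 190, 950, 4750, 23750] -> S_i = 38*5^i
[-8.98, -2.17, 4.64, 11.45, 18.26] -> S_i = -8.98 + 6.81*i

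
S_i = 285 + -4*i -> [285, 281, 277, 273, 269]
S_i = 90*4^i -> [90, 360, 1440, 5760, 23040]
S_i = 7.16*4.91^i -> [7.16, 35.16, 172.61, 847.53, 4161.4]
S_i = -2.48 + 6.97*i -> [-2.48, 4.49, 11.46, 18.43, 25.4]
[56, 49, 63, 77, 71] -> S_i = Random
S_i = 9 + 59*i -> [9, 68, 127, 186, 245]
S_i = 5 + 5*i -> [5, 10, 15, 20, 25]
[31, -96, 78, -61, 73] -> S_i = Random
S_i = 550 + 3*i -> [550, 553, 556, 559, 562]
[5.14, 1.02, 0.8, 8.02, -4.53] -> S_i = Random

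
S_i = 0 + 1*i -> [0, 1, 2, 3, 4]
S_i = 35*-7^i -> [35, -245, 1715, -12005, 84035]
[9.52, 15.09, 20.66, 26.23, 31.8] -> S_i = 9.52 + 5.57*i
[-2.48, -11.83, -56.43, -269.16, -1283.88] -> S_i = -2.48*4.77^i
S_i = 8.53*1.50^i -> [8.53, 12.79, 19.19, 28.79, 43.18]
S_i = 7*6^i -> [7, 42, 252, 1512, 9072]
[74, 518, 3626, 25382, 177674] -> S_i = 74*7^i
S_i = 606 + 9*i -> [606, 615, 624, 633, 642]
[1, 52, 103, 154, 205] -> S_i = 1 + 51*i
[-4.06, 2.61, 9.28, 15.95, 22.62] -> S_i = -4.06 + 6.67*i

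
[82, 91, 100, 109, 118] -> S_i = 82 + 9*i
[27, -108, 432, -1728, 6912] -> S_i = 27*-4^i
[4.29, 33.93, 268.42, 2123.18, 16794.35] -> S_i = 4.29*7.91^i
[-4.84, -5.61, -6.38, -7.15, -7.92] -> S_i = -4.84 + -0.77*i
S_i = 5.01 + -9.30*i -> [5.01, -4.29, -13.59, -22.89, -32.19]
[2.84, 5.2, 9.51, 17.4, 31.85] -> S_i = 2.84*1.83^i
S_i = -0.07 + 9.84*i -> [-0.07, 9.77, 19.61, 29.45, 39.29]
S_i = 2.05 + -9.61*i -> [2.05, -7.56, -17.17, -26.78, -36.39]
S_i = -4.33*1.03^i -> [-4.33, -4.46, -4.59, -4.73, -4.87]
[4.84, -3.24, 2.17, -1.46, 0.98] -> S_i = 4.84*(-0.67)^i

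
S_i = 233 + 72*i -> [233, 305, 377, 449, 521]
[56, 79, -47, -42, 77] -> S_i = Random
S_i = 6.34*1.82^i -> [6.34, 11.54, 21.0, 38.22, 69.56]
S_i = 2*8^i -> [2, 16, 128, 1024, 8192]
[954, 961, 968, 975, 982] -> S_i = 954 + 7*i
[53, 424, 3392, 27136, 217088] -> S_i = 53*8^i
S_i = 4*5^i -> [4, 20, 100, 500, 2500]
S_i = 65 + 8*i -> [65, 73, 81, 89, 97]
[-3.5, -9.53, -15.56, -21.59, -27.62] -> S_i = -3.50 + -6.03*i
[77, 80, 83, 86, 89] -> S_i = 77 + 3*i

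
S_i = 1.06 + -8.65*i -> [1.06, -7.59, -16.24, -24.89, -33.54]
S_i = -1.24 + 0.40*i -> [-1.24, -0.84, -0.44, -0.04, 0.36]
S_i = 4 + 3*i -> [4, 7, 10, 13, 16]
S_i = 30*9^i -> [30, 270, 2430, 21870, 196830]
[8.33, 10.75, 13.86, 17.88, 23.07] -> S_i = 8.33*1.29^i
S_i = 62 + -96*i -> [62, -34, -130, -226, -322]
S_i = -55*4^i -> [-55, -220, -880, -3520, -14080]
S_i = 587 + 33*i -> [587, 620, 653, 686, 719]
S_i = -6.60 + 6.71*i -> [-6.6, 0.11, 6.82, 13.53, 20.24]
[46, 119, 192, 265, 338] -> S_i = 46 + 73*i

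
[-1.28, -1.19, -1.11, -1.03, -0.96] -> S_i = -1.28*0.93^i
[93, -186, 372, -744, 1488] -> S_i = 93*-2^i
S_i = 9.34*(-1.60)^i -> [9.34, -14.94, 23.91, -38.26, 61.21]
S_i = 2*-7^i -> [2, -14, 98, -686, 4802]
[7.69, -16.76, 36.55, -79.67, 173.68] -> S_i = 7.69*(-2.18)^i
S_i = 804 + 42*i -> [804, 846, 888, 930, 972]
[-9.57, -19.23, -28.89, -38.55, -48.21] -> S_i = -9.57 + -9.66*i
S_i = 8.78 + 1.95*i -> [8.78, 10.73, 12.68, 14.63, 16.58]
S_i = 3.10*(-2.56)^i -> [3.1, -7.94, 20.32, -52.01, 133.14]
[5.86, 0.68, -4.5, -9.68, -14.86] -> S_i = 5.86 + -5.18*i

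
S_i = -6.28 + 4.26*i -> [-6.28, -2.02, 2.24, 6.5, 10.76]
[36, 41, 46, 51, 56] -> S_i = 36 + 5*i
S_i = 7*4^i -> [7, 28, 112, 448, 1792]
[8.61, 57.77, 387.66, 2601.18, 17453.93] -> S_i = 8.61*6.71^i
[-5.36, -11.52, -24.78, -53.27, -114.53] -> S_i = -5.36*2.15^i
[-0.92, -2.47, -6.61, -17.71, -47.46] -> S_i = -0.92*2.68^i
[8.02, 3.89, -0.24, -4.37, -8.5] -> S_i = 8.02 + -4.13*i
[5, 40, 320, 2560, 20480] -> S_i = 5*8^i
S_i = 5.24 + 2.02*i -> [5.24, 7.26, 9.28, 11.3, 13.32]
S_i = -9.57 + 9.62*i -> [-9.57, 0.05, 9.67, 19.29, 28.91]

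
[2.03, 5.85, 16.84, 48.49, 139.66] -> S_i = 2.03*2.88^i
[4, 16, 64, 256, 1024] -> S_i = 4*4^i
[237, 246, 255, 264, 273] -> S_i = 237 + 9*i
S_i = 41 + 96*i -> [41, 137, 233, 329, 425]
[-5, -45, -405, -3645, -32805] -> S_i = -5*9^i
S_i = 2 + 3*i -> [2, 5, 8, 11, 14]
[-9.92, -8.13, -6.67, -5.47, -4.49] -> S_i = -9.92*0.82^i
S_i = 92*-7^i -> [92, -644, 4508, -31556, 220892]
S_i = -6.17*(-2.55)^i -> [-6.17, 15.73, -40.12, 102.31, -260.88]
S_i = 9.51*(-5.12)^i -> [9.51, -48.69, 249.3, -1276.41, 6535.22]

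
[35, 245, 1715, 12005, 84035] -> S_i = 35*7^i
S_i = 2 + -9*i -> [2, -7, -16, -25, -34]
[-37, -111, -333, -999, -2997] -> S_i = -37*3^i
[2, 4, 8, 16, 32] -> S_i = 2*2^i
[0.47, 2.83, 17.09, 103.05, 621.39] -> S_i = 0.47*6.03^i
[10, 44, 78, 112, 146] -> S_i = 10 + 34*i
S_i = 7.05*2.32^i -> [7.05, 16.36, 37.95, 88.03, 204.24]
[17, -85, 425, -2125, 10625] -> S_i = 17*-5^i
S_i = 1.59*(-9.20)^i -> [1.59, -14.63, 134.58, -1238.11, 11390.65]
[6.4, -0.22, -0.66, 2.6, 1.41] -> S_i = Random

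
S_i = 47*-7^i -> [47, -329, 2303, -16121, 112847]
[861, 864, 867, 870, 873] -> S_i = 861 + 3*i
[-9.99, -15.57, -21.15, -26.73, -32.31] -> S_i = -9.99 + -5.58*i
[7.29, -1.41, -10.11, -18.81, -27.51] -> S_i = 7.29 + -8.70*i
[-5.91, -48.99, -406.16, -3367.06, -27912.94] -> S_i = -5.91*8.29^i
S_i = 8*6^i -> [8, 48, 288, 1728, 10368]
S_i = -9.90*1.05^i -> [-9.9, -10.4, -10.91, -11.46, -12.03]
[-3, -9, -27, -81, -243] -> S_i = -3*3^i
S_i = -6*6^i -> [-6, -36, -216, -1296, -7776]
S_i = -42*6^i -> [-42, -252, -1512, -9072, -54432]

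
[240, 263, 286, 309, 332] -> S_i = 240 + 23*i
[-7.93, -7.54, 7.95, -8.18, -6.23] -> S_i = Random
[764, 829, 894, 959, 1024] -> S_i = 764 + 65*i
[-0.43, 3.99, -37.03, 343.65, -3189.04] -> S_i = -0.43*(-9.28)^i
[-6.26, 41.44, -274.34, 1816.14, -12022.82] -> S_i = -6.26*(-6.62)^i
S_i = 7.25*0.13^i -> [7.25, 0.94, 0.12, 0.02, 0.0]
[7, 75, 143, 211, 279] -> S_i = 7 + 68*i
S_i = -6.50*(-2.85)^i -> [-6.5, 18.53, -52.8, 150.47, -428.84]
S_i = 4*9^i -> [4, 36, 324, 2916, 26244]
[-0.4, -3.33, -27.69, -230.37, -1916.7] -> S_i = -0.40*8.32^i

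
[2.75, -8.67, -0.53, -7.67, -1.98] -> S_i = Random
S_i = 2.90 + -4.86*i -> [2.9, -1.96, -6.82, -11.68, -16.54]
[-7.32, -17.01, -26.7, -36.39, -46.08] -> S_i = -7.32 + -9.69*i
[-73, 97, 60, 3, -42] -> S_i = Random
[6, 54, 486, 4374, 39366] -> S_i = 6*9^i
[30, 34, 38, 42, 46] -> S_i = 30 + 4*i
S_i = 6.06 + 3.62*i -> [6.06, 9.68, 13.3, 16.92, 20.54]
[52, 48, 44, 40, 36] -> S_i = 52 + -4*i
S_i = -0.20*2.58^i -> [-0.2, -0.52, -1.33, -3.43, -8.86]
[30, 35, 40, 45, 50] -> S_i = 30 + 5*i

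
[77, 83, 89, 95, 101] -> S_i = 77 + 6*i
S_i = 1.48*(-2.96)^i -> [1.48, -4.38, 12.97, -38.38, 113.61]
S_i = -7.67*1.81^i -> [-7.67, -13.88, -25.13, -45.48, -82.32]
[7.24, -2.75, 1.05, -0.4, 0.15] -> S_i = 7.24*(-0.38)^i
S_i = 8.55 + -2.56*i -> [8.55, 5.99, 3.43, 0.87, -1.69]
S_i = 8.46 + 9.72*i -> [8.46, 18.18, 27.9, 37.62, 47.34]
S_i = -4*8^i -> [-4, -32, -256, -2048, -16384]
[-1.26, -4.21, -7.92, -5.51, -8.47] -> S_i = Random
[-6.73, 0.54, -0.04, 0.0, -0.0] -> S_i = -6.73*(-0.08)^i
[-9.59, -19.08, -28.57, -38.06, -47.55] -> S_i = -9.59 + -9.49*i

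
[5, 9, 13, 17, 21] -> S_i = 5 + 4*i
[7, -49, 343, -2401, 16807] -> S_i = 7*-7^i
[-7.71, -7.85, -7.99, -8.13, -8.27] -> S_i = -7.71 + -0.14*i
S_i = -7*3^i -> [-7, -21, -63, -189, -567]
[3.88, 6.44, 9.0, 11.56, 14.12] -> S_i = 3.88 + 2.56*i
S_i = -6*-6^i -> [-6, 36, -216, 1296, -7776]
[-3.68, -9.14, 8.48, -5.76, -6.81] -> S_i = Random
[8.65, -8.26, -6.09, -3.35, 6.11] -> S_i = Random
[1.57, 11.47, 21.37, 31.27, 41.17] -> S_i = 1.57 + 9.90*i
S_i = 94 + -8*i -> [94, 86, 78, 70, 62]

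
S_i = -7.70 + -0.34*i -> [-7.7, -8.04, -8.38, -8.72, -9.06]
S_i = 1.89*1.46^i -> [1.89, 2.76, 4.03, 5.88, 8.59]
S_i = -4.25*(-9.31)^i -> [-4.25, 39.57, -368.37, 3429.56, -31929.17]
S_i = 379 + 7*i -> [379, 386, 393, 400, 407]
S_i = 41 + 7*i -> [41, 48, 55, 62, 69]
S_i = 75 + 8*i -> [75, 83, 91, 99, 107]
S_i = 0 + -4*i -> [0, -4, -8, -12, -16]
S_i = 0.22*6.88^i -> [0.22, 1.51, 10.41, 71.65, 492.92]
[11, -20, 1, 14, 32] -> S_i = Random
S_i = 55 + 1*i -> [55, 56, 57, 58, 59]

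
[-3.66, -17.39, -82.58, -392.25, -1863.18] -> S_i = -3.66*4.75^i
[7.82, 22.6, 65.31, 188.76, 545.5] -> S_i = 7.82*2.89^i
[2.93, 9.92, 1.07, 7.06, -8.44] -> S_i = Random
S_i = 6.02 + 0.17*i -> [6.02, 6.19, 6.36, 6.53, 6.7]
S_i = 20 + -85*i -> [20, -65, -150, -235, -320]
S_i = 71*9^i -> [71, 639, 5751, 51759, 465831]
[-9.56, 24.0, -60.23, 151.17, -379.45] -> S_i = -9.56*(-2.51)^i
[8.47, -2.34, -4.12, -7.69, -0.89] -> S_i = Random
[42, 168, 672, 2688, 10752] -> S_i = 42*4^i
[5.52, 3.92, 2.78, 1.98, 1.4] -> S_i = 5.52*0.71^i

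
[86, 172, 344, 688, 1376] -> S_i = 86*2^i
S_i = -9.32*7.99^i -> [-9.32, -74.47, -594.99, -4753.97, -37984.2]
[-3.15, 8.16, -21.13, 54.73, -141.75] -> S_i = -3.15*(-2.59)^i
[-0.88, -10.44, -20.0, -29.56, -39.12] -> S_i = -0.88 + -9.56*i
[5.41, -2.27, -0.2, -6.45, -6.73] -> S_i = Random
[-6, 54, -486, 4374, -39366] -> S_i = -6*-9^i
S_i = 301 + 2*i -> [301, 303, 305, 307, 309]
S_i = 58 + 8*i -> [58, 66, 74, 82, 90]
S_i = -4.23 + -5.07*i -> [-4.23, -9.3, -14.37, -19.44, -24.51]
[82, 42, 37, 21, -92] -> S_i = Random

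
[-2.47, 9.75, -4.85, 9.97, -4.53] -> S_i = Random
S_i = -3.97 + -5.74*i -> [-3.97, -9.71, -15.45, -21.19, -26.93]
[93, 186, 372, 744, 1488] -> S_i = 93*2^i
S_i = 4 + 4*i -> [4, 8, 12, 16, 20]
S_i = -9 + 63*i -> [-9, 54, 117, 180, 243]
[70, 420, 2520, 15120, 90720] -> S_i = 70*6^i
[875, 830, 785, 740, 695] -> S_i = 875 + -45*i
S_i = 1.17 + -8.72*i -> [1.17, -7.55, -16.27, -24.99, -33.71]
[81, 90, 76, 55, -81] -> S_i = Random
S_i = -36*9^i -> [-36, -324, -2916, -26244, -236196]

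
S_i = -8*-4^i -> [-8, 32, -128, 512, -2048]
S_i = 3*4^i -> [3, 12, 48, 192, 768]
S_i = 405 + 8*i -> [405, 413, 421, 429, 437]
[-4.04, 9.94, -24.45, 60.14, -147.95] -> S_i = -4.04*(-2.46)^i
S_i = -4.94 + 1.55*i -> [-4.94, -3.39, -1.84, -0.29, 1.26]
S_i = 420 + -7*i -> [420, 413, 406, 399, 392]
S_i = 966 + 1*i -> [966, 967, 968, 969, 970]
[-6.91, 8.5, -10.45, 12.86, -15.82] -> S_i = -6.91*(-1.23)^i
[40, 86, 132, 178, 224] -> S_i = 40 + 46*i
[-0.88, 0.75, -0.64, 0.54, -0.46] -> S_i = -0.88*(-0.85)^i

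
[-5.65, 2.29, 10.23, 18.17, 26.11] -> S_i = -5.65 + 7.94*i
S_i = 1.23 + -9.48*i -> [1.23, -8.25, -17.73, -27.21, -36.69]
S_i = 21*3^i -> [21, 63, 189, 567, 1701]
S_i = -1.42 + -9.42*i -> [-1.42, -10.84, -20.26, -29.68, -39.1]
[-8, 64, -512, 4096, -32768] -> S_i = -8*-8^i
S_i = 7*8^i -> [7, 56, 448, 3584, 28672]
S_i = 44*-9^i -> [44, -396, 3564, -32076, 288684]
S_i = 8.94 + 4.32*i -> [8.94, 13.26, 17.58, 21.9, 26.22]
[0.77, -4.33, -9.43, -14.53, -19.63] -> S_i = 0.77 + -5.10*i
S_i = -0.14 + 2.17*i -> [-0.14, 2.03, 4.2, 6.37, 8.54]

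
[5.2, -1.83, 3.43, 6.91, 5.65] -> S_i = Random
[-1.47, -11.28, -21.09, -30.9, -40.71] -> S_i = -1.47 + -9.81*i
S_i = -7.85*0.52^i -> [-7.85, -4.08, -2.12, -1.1, -0.57]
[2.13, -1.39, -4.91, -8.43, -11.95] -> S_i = 2.13 + -3.52*i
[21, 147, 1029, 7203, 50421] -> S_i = 21*7^i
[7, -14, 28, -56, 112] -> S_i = 7*-2^i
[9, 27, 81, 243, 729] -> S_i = 9*3^i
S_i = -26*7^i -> [-26, -182, -1274, -8918, -62426]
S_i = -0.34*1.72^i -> [-0.34, -0.58, -1.01, -1.73, -2.98]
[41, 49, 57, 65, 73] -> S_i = 41 + 8*i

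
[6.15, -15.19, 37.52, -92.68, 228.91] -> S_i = 6.15*(-2.47)^i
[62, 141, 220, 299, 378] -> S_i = 62 + 79*i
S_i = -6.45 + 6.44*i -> [-6.45, -0.01, 6.43, 12.87, 19.31]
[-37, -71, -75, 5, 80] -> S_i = Random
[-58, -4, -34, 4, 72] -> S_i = Random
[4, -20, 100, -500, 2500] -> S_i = 4*-5^i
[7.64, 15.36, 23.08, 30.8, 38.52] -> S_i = 7.64 + 7.72*i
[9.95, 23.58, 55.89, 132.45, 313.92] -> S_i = 9.95*2.37^i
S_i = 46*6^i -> [46, 276, 1656, 9936, 59616]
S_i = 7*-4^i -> [7, -28, 112, -448, 1792]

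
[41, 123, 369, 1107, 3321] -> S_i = 41*3^i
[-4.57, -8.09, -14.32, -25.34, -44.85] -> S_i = -4.57*1.77^i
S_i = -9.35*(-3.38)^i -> [-9.35, 31.6, -106.82, 361.05, -1220.33]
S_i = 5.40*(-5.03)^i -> [5.4, -27.16, 136.62, -687.22, 3456.73]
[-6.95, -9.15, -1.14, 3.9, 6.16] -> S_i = Random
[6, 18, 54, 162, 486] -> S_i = 6*3^i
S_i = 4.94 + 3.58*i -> [4.94, 8.52, 12.1, 15.68, 19.26]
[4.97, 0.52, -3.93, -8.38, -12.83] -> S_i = 4.97 + -4.45*i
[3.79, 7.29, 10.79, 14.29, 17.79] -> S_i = 3.79 + 3.50*i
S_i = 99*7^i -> [99, 693, 4851, 33957, 237699]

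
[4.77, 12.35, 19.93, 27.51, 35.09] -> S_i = 4.77 + 7.58*i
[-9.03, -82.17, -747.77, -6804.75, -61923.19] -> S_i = -9.03*9.10^i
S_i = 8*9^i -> [8, 72, 648, 5832, 52488]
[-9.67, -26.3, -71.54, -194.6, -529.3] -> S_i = -9.67*2.72^i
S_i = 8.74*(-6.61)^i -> [8.74, -57.77, 381.87, -2524.15, 16684.66]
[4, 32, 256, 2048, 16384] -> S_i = 4*8^i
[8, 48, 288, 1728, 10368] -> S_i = 8*6^i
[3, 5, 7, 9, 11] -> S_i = 3 + 2*i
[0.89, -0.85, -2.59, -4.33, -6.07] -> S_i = 0.89 + -1.74*i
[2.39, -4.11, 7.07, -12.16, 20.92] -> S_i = 2.39*(-1.72)^i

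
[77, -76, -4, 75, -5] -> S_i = Random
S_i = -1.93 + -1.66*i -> [-1.93, -3.59, -5.25, -6.91, -8.57]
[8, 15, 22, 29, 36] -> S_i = 8 + 7*i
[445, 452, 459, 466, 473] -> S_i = 445 + 7*i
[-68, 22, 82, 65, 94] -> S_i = Random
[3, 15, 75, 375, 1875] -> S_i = 3*5^i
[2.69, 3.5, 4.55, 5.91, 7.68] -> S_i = 2.69*1.30^i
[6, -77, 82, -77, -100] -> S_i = Random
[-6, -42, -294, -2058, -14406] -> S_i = -6*7^i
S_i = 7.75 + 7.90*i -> [7.75, 15.65, 23.55, 31.45, 39.35]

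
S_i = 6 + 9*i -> [6, 15, 24, 33, 42]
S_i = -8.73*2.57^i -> [-8.73, -22.44, -57.66, -148.19, -380.84]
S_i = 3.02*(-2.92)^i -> [3.02, -8.82, 25.75, -75.19, 219.55]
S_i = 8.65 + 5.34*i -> [8.65, 13.99, 19.33, 24.67, 30.01]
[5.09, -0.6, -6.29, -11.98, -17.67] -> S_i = 5.09 + -5.69*i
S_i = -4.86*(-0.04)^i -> [-4.86, 0.19, -0.01, 0.0, -0.0]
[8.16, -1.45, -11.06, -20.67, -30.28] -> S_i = 8.16 + -9.61*i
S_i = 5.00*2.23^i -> [5.0, 11.15, 24.86, 55.45, 123.65]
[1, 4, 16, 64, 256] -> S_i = 1*4^i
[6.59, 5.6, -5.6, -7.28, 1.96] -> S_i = Random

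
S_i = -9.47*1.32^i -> [-9.47, -12.5, -16.5, -21.78, -28.75]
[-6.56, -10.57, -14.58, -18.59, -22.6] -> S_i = -6.56 + -4.01*i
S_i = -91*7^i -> [-91, -637, -4459, -31213, -218491]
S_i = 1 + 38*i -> [1, 39, 77, 115, 153]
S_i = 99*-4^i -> [99, -396, 1584, -6336, 25344]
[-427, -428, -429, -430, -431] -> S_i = -427 + -1*i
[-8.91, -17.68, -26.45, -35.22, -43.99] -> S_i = -8.91 + -8.77*i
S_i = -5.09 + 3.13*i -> [-5.09, -1.96, 1.17, 4.3, 7.43]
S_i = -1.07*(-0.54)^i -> [-1.07, 0.58, -0.31, 0.17, -0.09]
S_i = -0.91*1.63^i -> [-0.91, -1.48, -2.42, -3.94, -6.42]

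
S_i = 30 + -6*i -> [30, 24, 18, 12, 6]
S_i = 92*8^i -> [92, 736, 5888, 47104, 376832]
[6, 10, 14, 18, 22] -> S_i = 6 + 4*i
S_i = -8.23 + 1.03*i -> [-8.23, -7.2, -6.17, -5.14, -4.11]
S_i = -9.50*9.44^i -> [-9.5, -89.68, -846.58, -7991.71, -75441.72]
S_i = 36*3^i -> [36, 108, 324, 972, 2916]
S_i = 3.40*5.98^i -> [3.4, 20.33, 121.59, 727.08, 4347.94]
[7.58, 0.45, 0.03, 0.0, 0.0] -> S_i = 7.58*0.06^i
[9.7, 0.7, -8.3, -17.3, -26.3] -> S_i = 9.70 + -9.00*i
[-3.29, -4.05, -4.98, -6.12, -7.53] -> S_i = -3.29*1.23^i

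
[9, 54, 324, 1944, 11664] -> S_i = 9*6^i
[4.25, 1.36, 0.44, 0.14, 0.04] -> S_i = 4.25*0.32^i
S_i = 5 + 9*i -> [5, 14, 23, 32, 41]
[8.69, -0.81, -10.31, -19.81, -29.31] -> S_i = 8.69 + -9.50*i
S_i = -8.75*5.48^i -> [-8.75, -47.95, -262.77, -1439.96, -7890.97]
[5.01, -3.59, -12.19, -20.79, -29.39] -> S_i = 5.01 + -8.60*i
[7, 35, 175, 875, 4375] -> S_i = 7*5^i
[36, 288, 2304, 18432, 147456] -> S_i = 36*8^i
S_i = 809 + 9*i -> [809, 818, 827, 836, 845]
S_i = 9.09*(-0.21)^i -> [9.09, -1.91, 0.4, -0.08, 0.02]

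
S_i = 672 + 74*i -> [672, 746, 820, 894, 968]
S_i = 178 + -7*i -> [178, 171, 164, 157, 150]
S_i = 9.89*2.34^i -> [9.89, 23.14, 54.15, 126.72, 296.52]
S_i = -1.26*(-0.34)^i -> [-1.26, 0.43, -0.15, 0.05, -0.02]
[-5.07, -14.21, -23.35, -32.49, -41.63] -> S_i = -5.07 + -9.14*i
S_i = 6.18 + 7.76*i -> [6.18, 13.94, 21.7, 29.46, 37.22]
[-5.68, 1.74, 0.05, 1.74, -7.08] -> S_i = Random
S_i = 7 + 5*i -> [7, 12, 17, 22, 27]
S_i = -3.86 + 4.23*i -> [-3.86, 0.37, 4.6, 8.83, 13.06]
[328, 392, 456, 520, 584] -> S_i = 328 + 64*i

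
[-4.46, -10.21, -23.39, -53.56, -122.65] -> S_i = -4.46*2.29^i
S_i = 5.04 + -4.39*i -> [5.04, 0.65, -3.74, -8.13, -12.52]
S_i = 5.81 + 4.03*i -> [5.81, 9.84, 13.87, 17.9, 21.93]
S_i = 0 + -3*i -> [0, -3, -6, -9, -12]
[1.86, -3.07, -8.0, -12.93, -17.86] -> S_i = 1.86 + -4.93*i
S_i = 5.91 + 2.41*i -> [5.91, 8.32, 10.73, 13.14, 15.55]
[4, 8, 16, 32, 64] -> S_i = 4*2^i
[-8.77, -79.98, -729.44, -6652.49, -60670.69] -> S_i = -8.77*9.12^i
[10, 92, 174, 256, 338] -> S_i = 10 + 82*i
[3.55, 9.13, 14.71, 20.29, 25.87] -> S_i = 3.55 + 5.58*i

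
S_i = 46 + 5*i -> [46, 51, 56, 61, 66]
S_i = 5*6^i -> [5, 30, 180, 1080, 6480]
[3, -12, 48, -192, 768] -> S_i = 3*-4^i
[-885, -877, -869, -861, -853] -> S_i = -885 + 8*i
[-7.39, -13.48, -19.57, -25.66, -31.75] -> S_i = -7.39 + -6.09*i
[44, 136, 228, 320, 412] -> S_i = 44 + 92*i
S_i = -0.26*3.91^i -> [-0.26, -1.02, -3.97, -15.54, -60.77]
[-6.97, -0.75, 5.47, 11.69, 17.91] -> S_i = -6.97 + 6.22*i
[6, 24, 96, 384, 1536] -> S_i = 6*4^i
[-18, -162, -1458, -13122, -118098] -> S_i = -18*9^i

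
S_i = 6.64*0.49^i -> [6.64, 3.25, 1.59, 0.78, 0.38]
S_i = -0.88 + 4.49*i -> [-0.88, 3.61, 8.1, 12.59, 17.08]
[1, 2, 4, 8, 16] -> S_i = 1*2^i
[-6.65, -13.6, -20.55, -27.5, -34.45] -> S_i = -6.65 + -6.95*i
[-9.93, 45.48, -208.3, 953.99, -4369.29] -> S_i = -9.93*(-4.58)^i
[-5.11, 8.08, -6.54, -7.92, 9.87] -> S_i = Random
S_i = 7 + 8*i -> [7, 15, 23, 31, 39]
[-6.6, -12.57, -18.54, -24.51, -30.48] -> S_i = -6.60 + -5.97*i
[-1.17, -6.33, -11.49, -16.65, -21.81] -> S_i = -1.17 + -5.16*i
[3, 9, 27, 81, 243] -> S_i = 3*3^i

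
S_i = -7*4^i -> [-7, -28, -112, -448, -1792]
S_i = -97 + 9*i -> [-97, -88, -79, -70, -61]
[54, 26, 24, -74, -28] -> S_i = Random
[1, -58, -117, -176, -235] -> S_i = 1 + -59*i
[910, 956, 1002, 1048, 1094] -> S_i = 910 + 46*i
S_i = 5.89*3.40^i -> [5.89, 20.03, 68.09, 231.5, 787.1]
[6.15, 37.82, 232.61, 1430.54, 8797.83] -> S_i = 6.15*6.15^i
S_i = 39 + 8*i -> [39, 47, 55, 63, 71]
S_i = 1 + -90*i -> [1, -89, -179, -269, -359]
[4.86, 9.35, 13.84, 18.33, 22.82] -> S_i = 4.86 + 4.49*i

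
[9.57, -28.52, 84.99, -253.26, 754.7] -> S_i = 9.57*(-2.98)^i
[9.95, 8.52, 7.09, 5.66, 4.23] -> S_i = 9.95 + -1.43*i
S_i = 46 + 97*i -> [46, 143, 240, 337, 434]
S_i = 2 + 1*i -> [2, 3, 4, 5, 6]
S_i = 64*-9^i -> [64, -576, 5184, -46656, 419904]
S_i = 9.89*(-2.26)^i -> [9.89, -22.35, 50.51, -114.16, 258.01]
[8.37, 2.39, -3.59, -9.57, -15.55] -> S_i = 8.37 + -5.98*i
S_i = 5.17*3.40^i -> [5.17, 17.58, 59.77, 203.2, 690.89]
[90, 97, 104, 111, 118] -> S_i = 90 + 7*i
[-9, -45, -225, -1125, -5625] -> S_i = -9*5^i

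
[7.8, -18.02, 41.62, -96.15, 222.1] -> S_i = 7.80*(-2.31)^i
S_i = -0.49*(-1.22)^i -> [-0.49, 0.6, -0.73, 0.89, -1.09]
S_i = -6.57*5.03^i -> [-6.57, -33.05, -166.23, -836.12, -4205.69]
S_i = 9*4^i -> [9, 36, 144, 576, 2304]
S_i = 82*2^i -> [82, 164, 328, 656, 1312]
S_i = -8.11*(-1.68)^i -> [-8.11, 13.62, -22.89, 38.45, -64.6]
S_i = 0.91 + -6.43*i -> [0.91, -5.52, -11.95, -18.38, -24.81]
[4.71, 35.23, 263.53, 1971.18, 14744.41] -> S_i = 4.71*7.48^i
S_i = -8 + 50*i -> [-8, 42, 92, 142, 192]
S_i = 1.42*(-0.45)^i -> [1.42, -0.64, 0.29, -0.13, 0.06]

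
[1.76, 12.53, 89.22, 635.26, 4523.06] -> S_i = 1.76*7.12^i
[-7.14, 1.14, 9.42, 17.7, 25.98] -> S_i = -7.14 + 8.28*i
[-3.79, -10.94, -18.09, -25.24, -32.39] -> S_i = -3.79 + -7.15*i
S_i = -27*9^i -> [-27, -243, -2187, -19683, -177147]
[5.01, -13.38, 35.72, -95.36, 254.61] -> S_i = 5.01*(-2.67)^i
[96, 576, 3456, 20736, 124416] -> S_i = 96*6^i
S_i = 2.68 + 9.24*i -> [2.68, 11.92, 21.16, 30.4, 39.64]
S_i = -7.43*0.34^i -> [-7.43, -2.53, -0.86, -0.29, -0.1]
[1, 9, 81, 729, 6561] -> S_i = 1*9^i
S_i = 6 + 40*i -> [6, 46, 86, 126, 166]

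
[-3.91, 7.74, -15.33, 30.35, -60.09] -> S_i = -3.91*(-1.98)^i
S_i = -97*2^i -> [-97, -194, -388, -776, -1552]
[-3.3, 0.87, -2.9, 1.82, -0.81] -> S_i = Random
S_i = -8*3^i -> [-8, -24, -72, -216, -648]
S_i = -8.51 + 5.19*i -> [-8.51, -3.32, 1.87, 7.06, 12.25]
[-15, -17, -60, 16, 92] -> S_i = Random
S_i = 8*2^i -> [8, 16, 32, 64, 128]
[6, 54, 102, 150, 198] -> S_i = 6 + 48*i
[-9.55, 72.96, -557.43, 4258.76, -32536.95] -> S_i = -9.55*(-7.64)^i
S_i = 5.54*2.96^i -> [5.54, 16.4, 48.54, 143.68, 425.28]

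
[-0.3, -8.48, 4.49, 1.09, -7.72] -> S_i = Random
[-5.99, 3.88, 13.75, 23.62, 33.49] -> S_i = -5.99 + 9.87*i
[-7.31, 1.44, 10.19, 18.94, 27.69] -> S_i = -7.31 + 8.75*i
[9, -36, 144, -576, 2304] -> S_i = 9*-4^i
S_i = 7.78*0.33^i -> [7.78, 2.57, 0.85, 0.28, 0.09]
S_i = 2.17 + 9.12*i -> [2.17, 11.29, 20.41, 29.53, 38.65]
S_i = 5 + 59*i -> [5, 64, 123, 182, 241]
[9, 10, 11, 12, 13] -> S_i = 9 + 1*i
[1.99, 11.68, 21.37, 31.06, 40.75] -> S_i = 1.99 + 9.69*i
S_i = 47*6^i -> [47, 282, 1692, 10152, 60912]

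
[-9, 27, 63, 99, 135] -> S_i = -9 + 36*i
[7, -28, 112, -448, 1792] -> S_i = 7*-4^i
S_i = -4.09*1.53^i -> [-4.09, -6.26, -9.57, -14.65, -22.41]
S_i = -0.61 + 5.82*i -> [-0.61, 5.21, 11.03, 16.85, 22.67]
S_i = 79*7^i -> [79, 553, 3871, 27097, 189679]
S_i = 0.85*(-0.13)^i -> [0.85, -0.11, 0.01, -0.0, 0.0]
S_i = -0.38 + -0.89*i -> [-0.38, -1.27, -2.16, -3.05, -3.94]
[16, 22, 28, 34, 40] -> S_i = 16 + 6*i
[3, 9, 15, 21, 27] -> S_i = 3 + 6*i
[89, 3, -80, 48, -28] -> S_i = Random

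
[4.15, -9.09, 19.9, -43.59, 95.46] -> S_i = 4.15*(-2.19)^i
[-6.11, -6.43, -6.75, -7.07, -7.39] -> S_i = -6.11 + -0.32*i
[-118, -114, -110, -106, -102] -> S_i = -118 + 4*i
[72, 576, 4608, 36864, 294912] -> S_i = 72*8^i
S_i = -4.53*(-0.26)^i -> [-4.53, 1.18, -0.31, 0.08, -0.02]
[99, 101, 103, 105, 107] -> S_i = 99 + 2*i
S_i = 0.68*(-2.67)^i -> [0.68, -1.82, 4.85, -12.94, 34.56]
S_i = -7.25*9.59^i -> [-7.25, -69.53, -666.77, -6394.31, -61321.45]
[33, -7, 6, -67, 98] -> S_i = Random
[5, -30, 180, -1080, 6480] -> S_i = 5*-6^i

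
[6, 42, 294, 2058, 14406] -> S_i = 6*7^i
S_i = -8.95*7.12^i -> [-8.95, -63.72, -453.71, -3230.45, -23000.8]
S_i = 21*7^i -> [21, 147, 1029, 7203, 50421]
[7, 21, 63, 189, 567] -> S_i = 7*3^i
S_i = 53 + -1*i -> [53, 52, 51, 50, 49]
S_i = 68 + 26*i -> [68, 94, 120, 146, 172]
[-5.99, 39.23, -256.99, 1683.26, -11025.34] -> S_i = -5.99*(-6.55)^i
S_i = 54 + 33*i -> [54, 87, 120, 153, 186]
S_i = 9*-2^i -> [9, -18, 36, -72, 144]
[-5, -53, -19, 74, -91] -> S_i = Random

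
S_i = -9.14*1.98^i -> [-9.14, -18.1, -35.83, -70.95, -140.48]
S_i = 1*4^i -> [1, 4, 16, 64, 256]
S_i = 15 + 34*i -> [15, 49, 83, 117, 151]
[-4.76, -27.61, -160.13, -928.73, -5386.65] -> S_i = -4.76*5.80^i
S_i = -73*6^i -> [-73, -438, -2628, -15768, -94608]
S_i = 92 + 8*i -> [92, 100, 108, 116, 124]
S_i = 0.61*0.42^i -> [0.61, 0.26, 0.11, 0.05, 0.02]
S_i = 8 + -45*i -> [8, -37, -82, -127, -172]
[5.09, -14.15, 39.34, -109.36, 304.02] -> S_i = 5.09*(-2.78)^i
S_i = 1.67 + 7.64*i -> [1.67, 9.31, 16.95, 24.59, 32.23]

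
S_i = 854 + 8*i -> [854, 862, 870, 878, 886]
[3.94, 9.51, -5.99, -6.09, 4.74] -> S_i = Random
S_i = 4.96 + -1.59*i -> [4.96, 3.37, 1.78, 0.19, -1.4]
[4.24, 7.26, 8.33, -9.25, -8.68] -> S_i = Random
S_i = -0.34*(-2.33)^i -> [-0.34, 0.79, -1.85, 4.3, -10.02]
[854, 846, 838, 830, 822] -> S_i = 854 + -8*i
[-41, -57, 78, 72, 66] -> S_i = Random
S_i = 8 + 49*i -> [8, 57, 106, 155, 204]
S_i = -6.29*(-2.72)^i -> [-6.29, 17.11, -46.54, 126.58, -344.29]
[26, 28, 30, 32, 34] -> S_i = 26 + 2*i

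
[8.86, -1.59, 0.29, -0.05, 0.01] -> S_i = 8.86*(-0.18)^i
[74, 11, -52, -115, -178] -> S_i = 74 + -63*i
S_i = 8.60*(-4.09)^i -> [8.6, -35.17, 143.86, -588.39, 2406.53]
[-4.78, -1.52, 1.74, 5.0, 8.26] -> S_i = -4.78 + 3.26*i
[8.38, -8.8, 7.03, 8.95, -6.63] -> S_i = Random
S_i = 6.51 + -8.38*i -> [6.51, -1.87, -10.25, -18.63, -27.01]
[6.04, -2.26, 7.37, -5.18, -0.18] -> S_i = Random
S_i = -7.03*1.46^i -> [-7.03, -10.26, -14.99, -21.88, -31.94]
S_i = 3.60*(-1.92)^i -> [3.6, -6.91, 13.27, -25.48, 48.92]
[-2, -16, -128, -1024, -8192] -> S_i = -2*8^i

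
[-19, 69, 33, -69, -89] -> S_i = Random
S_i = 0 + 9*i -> [0, 9, 18, 27, 36]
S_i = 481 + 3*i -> [481, 484, 487, 490, 493]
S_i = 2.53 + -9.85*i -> [2.53, -7.32, -17.17, -27.02, -36.87]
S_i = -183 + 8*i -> [-183, -175, -167, -159, -151]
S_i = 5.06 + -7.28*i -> [5.06, -2.22, -9.5, -16.78, -24.06]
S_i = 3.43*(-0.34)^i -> [3.43, -1.17, 0.4, -0.13, 0.05]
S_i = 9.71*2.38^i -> [9.71, 23.11, 55.0, 130.9, 311.55]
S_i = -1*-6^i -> [-1, 6, -36, 216, -1296]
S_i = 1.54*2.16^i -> [1.54, 3.33, 7.19, 15.52, 33.52]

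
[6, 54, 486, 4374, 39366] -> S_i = 6*9^i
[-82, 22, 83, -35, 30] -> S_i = Random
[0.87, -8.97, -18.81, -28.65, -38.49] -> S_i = 0.87 + -9.84*i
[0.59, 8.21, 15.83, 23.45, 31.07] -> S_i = 0.59 + 7.62*i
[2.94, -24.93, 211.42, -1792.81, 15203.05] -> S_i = 2.94*(-8.48)^i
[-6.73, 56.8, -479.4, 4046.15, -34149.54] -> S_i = -6.73*(-8.44)^i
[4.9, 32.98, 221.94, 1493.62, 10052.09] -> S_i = 4.90*6.73^i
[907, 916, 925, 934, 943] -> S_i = 907 + 9*i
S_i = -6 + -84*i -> [-6, -90, -174, -258, -342]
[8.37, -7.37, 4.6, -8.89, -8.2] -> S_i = Random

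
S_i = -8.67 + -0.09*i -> [-8.67, -8.76, -8.85, -8.94, -9.03]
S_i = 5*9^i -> [5, 45, 405, 3645, 32805]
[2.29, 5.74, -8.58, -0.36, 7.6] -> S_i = Random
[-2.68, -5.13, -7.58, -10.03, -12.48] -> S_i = -2.68 + -2.45*i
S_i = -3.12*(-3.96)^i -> [-3.12, 12.36, -48.93, 193.75, -767.25]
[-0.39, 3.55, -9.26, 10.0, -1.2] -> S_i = Random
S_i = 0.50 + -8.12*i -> [0.5, -7.62, -15.74, -23.86, -31.98]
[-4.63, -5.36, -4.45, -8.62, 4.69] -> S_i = Random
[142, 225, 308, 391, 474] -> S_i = 142 + 83*i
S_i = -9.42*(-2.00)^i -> [-9.42, 18.84, -37.68, 75.36, -150.72]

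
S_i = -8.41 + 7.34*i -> [-8.41, -1.07, 6.27, 13.61, 20.95]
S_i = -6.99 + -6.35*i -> [-6.99, -13.34, -19.69, -26.04, -32.39]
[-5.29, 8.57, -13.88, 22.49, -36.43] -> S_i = -5.29*(-1.62)^i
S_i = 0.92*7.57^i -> [0.92, 6.96, 52.72, 399.09, 3021.14]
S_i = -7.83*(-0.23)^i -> [-7.83, 1.8, -0.41, 0.1, -0.02]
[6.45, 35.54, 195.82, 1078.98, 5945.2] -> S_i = 6.45*5.51^i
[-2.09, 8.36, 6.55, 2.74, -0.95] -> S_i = Random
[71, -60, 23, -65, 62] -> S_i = Random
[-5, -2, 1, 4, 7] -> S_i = -5 + 3*i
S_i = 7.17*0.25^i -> [7.17, 1.79, 0.45, 0.11, 0.03]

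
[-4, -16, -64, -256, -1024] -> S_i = -4*4^i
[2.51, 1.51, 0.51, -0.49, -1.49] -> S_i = 2.51 + -1.00*i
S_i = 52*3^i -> [52, 156, 468, 1404, 4212]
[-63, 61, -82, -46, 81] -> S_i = Random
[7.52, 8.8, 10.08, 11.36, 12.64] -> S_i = 7.52 + 1.28*i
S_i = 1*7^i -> [1, 7, 49, 343, 2401]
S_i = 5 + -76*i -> [5, -71, -147, -223, -299]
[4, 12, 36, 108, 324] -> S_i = 4*3^i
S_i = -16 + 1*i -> [-16, -15, -14, -13, -12]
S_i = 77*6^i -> [77, 462, 2772, 16632, 99792]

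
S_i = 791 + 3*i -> [791, 794, 797, 800, 803]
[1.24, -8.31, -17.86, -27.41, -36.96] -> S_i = 1.24 + -9.55*i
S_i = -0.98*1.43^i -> [-0.98, -1.4, -2.0, -2.87, -4.1]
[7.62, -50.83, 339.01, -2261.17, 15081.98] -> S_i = 7.62*(-6.67)^i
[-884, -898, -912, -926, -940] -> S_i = -884 + -14*i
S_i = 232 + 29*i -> [232, 261, 290, 319, 348]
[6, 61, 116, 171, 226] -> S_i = 6 + 55*i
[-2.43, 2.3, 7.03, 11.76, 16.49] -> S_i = -2.43 + 4.73*i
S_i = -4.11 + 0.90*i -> [-4.11, -3.21, -2.31, -1.41, -0.51]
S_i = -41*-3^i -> [-41, 123, -369, 1107, -3321]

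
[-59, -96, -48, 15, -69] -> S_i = Random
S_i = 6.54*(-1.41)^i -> [6.54, -9.22, 13.0, -18.33, 25.85]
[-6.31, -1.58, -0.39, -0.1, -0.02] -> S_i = -6.31*0.25^i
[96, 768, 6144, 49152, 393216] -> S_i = 96*8^i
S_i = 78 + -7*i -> [78, 71, 64, 57, 50]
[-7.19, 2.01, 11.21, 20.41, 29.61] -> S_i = -7.19 + 9.20*i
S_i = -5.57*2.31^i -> [-5.57, -12.87, -29.72, -68.66, -158.6]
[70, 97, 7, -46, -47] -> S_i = Random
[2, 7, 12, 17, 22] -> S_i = 2 + 5*i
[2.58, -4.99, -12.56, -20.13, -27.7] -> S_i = 2.58 + -7.57*i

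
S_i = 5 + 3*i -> [5, 8, 11, 14, 17]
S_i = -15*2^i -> [-15, -30, -60, -120, -240]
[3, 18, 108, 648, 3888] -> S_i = 3*6^i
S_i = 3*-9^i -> [3, -27, 243, -2187, 19683]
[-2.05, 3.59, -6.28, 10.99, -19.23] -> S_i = -2.05*(-1.75)^i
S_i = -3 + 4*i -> [-3, 1, 5, 9, 13]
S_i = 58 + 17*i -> [58, 75, 92, 109, 126]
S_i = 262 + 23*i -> [262, 285, 308, 331, 354]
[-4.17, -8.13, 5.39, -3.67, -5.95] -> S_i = Random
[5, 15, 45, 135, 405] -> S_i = 5*3^i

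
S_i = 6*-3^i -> [6, -18, 54, -162, 486]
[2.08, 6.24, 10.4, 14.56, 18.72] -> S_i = 2.08 + 4.16*i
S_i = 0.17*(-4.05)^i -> [0.17, -0.69, 2.79, -11.29, 45.74]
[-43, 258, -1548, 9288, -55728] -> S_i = -43*-6^i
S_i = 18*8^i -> [18, 144, 1152, 9216, 73728]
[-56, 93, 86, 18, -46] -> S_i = Random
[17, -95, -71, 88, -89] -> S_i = Random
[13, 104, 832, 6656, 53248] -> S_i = 13*8^i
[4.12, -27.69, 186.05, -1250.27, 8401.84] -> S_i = 4.12*(-6.72)^i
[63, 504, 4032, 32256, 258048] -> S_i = 63*8^i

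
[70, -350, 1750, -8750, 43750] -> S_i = 70*-5^i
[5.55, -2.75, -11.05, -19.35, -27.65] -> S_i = 5.55 + -8.30*i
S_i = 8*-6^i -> [8, -48, 288, -1728, 10368]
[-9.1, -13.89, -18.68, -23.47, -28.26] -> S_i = -9.10 + -4.79*i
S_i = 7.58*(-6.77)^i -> [7.58, -51.32, 347.41, -2351.99, 15922.96]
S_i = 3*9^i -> [3, 27, 243, 2187, 19683]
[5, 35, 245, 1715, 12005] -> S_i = 5*7^i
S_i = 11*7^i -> [11, 77, 539, 3773, 26411]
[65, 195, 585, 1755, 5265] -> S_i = 65*3^i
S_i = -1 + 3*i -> [-1, 2, 5, 8, 11]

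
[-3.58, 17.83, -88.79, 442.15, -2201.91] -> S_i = -3.58*(-4.98)^i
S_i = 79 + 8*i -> [79, 87, 95, 103, 111]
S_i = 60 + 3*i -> [60, 63, 66, 69, 72]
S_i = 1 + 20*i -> [1, 21, 41, 61, 81]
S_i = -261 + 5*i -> [-261, -256, -251, -246, -241]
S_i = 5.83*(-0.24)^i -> [5.83, -1.4, 0.34, -0.08, 0.02]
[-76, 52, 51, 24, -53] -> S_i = Random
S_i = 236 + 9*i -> [236, 245, 254, 263, 272]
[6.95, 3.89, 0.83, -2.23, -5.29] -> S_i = 6.95 + -3.06*i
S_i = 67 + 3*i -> [67, 70, 73, 76, 79]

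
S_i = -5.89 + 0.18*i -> [-5.89, -5.71, -5.53, -5.35, -5.17]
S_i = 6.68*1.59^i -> [6.68, 10.62, 16.89, 26.85, 42.69]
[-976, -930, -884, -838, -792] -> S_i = -976 + 46*i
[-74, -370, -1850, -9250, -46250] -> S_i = -74*5^i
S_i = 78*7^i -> [78, 546, 3822, 26754, 187278]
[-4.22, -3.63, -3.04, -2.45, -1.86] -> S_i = -4.22 + 0.59*i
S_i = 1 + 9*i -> [1, 10, 19, 28, 37]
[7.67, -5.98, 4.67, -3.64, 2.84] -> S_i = 7.67*(-0.78)^i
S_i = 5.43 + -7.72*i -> [5.43, -2.29, -10.01, -17.73, -25.45]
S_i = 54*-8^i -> [54, -432, 3456, -27648, 221184]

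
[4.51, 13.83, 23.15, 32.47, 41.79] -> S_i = 4.51 + 9.32*i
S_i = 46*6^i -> [46, 276, 1656, 9936, 59616]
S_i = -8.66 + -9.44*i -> [-8.66, -18.1, -27.54, -36.98, -46.42]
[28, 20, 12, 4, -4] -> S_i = 28 + -8*i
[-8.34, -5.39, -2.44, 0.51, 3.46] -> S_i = -8.34 + 2.95*i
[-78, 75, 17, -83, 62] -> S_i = Random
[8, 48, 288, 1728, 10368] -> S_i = 8*6^i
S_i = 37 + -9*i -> [37, 28, 19, 10, 1]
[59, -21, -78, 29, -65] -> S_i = Random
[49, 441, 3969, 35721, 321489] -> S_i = 49*9^i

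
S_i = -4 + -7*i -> [-4, -11, -18, -25, -32]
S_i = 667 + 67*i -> [667, 734, 801, 868, 935]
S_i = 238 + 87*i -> [238, 325, 412, 499, 586]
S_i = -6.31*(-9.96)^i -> [-6.31, 62.85, -625.96, 6234.58, -62096.44]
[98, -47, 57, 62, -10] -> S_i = Random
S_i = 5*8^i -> [5, 40, 320, 2560, 20480]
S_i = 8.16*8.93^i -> [8.16, 72.87, 650.72, 5810.92, 51891.47]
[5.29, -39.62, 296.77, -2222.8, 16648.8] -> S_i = 5.29*(-7.49)^i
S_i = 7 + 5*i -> [7, 12, 17, 22, 27]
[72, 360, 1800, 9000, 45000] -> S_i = 72*5^i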